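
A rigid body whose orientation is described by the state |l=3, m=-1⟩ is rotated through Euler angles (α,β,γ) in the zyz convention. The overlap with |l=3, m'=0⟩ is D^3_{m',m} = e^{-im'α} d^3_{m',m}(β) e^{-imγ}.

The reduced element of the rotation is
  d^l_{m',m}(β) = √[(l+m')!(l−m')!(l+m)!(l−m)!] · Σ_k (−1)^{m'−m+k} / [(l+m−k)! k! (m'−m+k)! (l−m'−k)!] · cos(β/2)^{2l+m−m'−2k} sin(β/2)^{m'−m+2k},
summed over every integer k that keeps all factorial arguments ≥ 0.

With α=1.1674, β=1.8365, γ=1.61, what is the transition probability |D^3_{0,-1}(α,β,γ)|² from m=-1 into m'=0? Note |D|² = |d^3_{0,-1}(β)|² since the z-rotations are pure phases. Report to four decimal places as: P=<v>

P=0.0749

Split into d^3_{0,-1}(β=1.8365) × two z-phases.
Half-angle: c=0.607212, s=0.794540. N=√(6·6·2·24)=41.569219
The bounds max(0,m−m')=0 and min(l+m,l−m')=2 give 3 terms
  k=0: (−1)^1·41.5692/(12)·0.6072^5·0.7945^1 = -0.227199
  k=1: (−1)^2·41.5692/(4)·0.6072^3·0.7945^3 = +1.167023
  k=2: (−1)^3·41.5692/(12)·0.6072^1·0.7945^5 = -0.666055
d^3_{0,-1}(1.8365) = -0.227199 +1.167023 -0.666055 = +0.273769
|D^3_{0,-1}|² = |d^3_{0,-1}(β)|² = (+0.273769)² = 0.074950 (the z-rotation phases have unit modulus)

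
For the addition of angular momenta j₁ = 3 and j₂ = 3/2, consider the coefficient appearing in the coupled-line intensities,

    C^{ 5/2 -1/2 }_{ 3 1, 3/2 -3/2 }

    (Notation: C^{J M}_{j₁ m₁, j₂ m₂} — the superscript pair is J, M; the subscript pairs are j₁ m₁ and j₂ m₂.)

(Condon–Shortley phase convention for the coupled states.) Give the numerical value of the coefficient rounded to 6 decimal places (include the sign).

j₁+j₂−J=2  J+j₁−j₂=4  J−j₁+j₂=1  j₁+j₂+J+1=8
(j₁±m₁, j₂±m₂, J±M) = (4,2,0,3,2,3)
P² = 864/35
sum k=0..0:
  [0] +1/8 = 1/8
S = 1/8
C² = P²·S² = 27/70 ; C = +0.621059

+0.621059  (= +√(27/70))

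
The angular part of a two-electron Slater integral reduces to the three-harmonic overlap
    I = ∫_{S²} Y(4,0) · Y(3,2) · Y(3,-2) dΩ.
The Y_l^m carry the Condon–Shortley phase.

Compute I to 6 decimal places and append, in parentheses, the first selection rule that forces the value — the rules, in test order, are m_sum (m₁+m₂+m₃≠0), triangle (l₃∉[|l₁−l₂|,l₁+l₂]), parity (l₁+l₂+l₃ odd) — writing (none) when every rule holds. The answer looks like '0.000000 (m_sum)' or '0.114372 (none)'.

Rules hold: Σm=0, L=10 even, 1≤3≤7.
N = 9·7·7 = 441
Δ = 4!·4!·2!/11! = 1/34650
Racah Σ t=1..3: t=1:−1/72 t=2:+1/16 t=3:−1/72 = 5/144
⇒ 3j(4 3 3; 0 0 0)² = 2/77, sgn -1
Racah Σ t=3..4: t=3:−1/72 t=4:+1/576 = -7/576
⇒ 3j(4 3 3; 0 2 -2)² = 7/198, sgn +1
4πI² = N·(3j₀)²·(3jₘ)² = 49/121
I = -1·√(0.404959/4π) = -0.17951487
No selection rule forces the value: the integral is nonzero (none).

-0.179515 (none)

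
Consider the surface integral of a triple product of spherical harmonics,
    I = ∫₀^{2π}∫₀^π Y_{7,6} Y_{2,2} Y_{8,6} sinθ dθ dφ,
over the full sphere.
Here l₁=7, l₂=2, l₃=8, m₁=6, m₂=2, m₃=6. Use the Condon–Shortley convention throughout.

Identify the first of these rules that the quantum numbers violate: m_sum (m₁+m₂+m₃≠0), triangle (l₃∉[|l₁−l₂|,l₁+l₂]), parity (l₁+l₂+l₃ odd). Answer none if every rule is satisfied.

Σmᵢ = 14  ✗
l₃∈[|l₁−l₂|,l₁+l₂]=[5,9], have l₃=8
Σlᵢ = 17 ⇒ odd

m_sum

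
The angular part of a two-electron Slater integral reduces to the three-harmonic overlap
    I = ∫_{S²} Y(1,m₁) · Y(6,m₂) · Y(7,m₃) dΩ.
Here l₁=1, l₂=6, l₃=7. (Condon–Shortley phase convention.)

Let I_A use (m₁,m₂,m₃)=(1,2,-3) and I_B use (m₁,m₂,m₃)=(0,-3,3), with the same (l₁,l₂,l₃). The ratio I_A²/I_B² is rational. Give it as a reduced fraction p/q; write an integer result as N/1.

Same 1,6,7: normalisation and zero-m 3j drop out of the ratio.
A: Δ: 0! 2! 12! / 15! → 1/1365; sum: t=0:+1/1935360 = 1/1935360; 3j²(1 6 7; 1 2 -3) = Δ·Π!·Σ² = 3/91  (sign +1)
B: Δ: 0! 2! 12! / 15! → 1/1365; sum: t=0:+1/2177280 = 1/2177280; 3j²(1 6 7; 0 -3 3) = Δ·Π!·Σ² = 8/273  (sign +1)
I_A²/I_B² = (3/91)/(8/273) = 9/8

9/8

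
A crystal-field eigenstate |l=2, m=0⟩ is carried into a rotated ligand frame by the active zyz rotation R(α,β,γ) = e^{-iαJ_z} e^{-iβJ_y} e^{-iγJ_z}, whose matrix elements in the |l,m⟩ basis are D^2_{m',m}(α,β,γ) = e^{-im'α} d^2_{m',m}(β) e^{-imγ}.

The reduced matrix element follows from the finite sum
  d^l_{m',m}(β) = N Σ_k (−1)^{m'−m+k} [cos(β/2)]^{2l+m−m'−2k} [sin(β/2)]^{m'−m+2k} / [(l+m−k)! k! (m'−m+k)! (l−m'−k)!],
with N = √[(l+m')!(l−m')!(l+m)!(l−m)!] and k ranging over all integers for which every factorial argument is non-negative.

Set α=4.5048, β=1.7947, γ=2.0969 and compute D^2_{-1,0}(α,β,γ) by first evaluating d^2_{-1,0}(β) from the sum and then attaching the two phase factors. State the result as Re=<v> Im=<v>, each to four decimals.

Re=0.0546 Im=0.2595

D^2_{-1,0}(4.5048,1.7947,2.0969) = e^{-i·-1·4.5048}·d^2_{-1,0}(1.7947)·e^{-i·0·2.0969}. Compute d first:
Half-angle: c=0.623684, s=0.781677. N=√(1·6·2·2)=4.898979
Admissible k: 1..2 (factorial args all ≥0)
  k=1: (−1)^0·4.8990/(2)·0.6237^3·0.7817^1 = +0.464511
  k=2: (−1)^1·4.8990/(2)·0.6237^1·0.7817^3 = -0.729662
d^2_{-1,0}(1.7947) = +0.464511 -0.729662 = -0.265151
Phases: e^{-i·(-1)·4.5048}=-0.206101-0.978531i, e^{-i·(0)·2.0969}=+1.000000+0.000000i ⇒ D=+0.054648+0.259459i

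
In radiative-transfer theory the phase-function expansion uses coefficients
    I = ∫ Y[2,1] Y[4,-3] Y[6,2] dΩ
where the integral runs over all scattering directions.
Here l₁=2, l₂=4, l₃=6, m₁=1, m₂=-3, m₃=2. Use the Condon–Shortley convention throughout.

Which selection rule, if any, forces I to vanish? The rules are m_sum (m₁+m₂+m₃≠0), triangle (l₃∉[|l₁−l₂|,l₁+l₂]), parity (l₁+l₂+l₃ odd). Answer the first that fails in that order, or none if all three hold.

Σmᵢ = 0  ✓
l₃∈[|l₁−l₂|,l₁+l₂]=[2,6], have l₃=6  ✓
Σlᵢ = 12 ⇒ even  ✓

none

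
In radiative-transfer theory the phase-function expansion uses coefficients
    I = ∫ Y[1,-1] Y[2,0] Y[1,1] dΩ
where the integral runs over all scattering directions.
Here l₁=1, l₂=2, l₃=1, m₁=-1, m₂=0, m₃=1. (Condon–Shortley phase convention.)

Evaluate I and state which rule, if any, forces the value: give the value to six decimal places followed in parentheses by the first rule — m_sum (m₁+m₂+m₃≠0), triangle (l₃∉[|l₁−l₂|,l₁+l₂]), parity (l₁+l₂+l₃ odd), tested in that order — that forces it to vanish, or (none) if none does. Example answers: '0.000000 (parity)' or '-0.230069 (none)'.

0.126157 (none)

Rules hold: Σm=0, L=4 even, 1≤1≤3.
N = 3·5·3 = 45
Δ = 2!·0!·2!/5! = 1/30
Racah Σ t=1..1: t=1:−1/1 = -1/1
⇒ 3j(1 2 1; 0 0 0)² = 2/15, sgn +1
Racah Σ t=2..2: t=2:+1/4 = 1/4
⇒ 3j(1 2 1; -1 0 1)² = 1/30, sgn +1
4πI² = N·(3j₀)²·(3jₘ)² = 1/5
I = +1·√(0.2/4π) = 0.12615663
No selection rule forces the value: the integral is nonzero (none).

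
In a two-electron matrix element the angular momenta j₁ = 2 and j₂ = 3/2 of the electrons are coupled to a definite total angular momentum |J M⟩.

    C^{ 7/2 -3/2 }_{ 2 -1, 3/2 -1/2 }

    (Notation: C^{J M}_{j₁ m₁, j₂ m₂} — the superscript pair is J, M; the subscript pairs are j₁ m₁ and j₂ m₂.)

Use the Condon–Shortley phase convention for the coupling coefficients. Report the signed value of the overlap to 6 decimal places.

+√(4/7) ≈ +0.755929

triangle: 0!*4!*3!/8! = 144/40320
(j±m)!: 1!*3!*1!*2!*2!*5! = 2880
prefactor² = (2J+1)*Δ*N² = 576/7
  k=0: +1/(0!*0!*3!*1!*1!*2!) = 1/12
Σ = 1/12  ⇒  CG² = 576/7*(1/12)² = 4/7
CG = +√(4/7) = +0.755929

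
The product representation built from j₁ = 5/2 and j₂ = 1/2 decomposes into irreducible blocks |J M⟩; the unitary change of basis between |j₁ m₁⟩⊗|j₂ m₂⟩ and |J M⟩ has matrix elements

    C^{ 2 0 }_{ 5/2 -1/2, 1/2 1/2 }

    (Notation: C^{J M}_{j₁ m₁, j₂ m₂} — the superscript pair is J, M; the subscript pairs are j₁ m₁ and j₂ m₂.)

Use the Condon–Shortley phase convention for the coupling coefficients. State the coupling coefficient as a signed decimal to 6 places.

−√(1/2) = -0.707107

j₁+j₂−J=1  J+j₁−j₂=4  J−j₁+j₂=0  j₁+j₂+J+1=6
(j₁±m₁, j₂±m₂, J±M) = (2,3,1,0,2,2)
P² = 8
sum k=1..1:
  [1] −1/4 = -1/4
S = -1/4
C² = P²·S² = 1/2 ; C = -0.707107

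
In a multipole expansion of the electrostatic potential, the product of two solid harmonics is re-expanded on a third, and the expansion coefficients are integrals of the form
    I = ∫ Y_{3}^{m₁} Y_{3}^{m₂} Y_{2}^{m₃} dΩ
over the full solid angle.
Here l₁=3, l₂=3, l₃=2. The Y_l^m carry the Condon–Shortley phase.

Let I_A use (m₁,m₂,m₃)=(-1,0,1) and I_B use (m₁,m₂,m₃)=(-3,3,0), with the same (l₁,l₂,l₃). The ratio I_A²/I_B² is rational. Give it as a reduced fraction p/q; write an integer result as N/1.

Same 3,3,2: normalisation and zero-m 3j drop out of the ratio.
A: Δ: 4! 2! 2! / 9! → 1/3780; sum: t=2:+1/8 t=3:−1/12 = 1/24; 3j²(3 3 2; -1 0 1) = Δ·Π!·Σ² = 1/210  (sign -1)
B: Δ: 4! 2! 2! / 9! → 1/3780; sum: t=4:+1/96 = 1/96; 3j²(3 3 2; -3 3 0) = Δ·Π!·Σ² = 5/84  (sign +1)
I_A²/I_B² = (1/210)/(5/84) = 2/25

2/25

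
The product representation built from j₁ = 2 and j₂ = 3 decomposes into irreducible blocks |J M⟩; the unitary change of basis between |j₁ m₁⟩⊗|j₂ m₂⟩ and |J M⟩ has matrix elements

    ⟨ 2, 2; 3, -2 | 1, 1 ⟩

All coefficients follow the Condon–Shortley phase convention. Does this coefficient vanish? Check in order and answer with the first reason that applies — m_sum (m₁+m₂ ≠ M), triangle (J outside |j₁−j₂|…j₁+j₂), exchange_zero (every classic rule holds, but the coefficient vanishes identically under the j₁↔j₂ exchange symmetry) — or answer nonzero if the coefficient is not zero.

m_sum

m-sum: m₁+m₂ = 2+(-2) = 0, M = 1  ✗ ⇒ coefficient is 0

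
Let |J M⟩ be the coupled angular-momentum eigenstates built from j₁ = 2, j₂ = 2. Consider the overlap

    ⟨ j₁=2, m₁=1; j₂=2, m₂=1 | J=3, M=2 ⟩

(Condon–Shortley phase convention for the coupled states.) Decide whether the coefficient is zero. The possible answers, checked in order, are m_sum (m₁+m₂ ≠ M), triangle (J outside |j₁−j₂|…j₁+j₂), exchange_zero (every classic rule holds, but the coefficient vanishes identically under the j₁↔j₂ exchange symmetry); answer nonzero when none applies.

m-sum: m₁+m₂ = 1+1 = 2, M = 2  ✓
triangle: |j₁−j₂| = 0 ≤ J = 3 ≤ j₁+j₂ = 4  ✓
exchange: j₁=j₂ and m₁=m₂, and (−1)^(j₁+j₂−J) = (−1)^1 = −1 forces ⟨j₁m₁;j₂m₂|JM⟩ = −⟨j₂m₂;j₁m₁|JM⟩ = −⟨j₁m₁;j₂m₂|JM⟩ ⇒ the coefficient vanishes identically
Racah sum check: Σ_k collapses to 0 ⇒ CG = 0

exchange_zero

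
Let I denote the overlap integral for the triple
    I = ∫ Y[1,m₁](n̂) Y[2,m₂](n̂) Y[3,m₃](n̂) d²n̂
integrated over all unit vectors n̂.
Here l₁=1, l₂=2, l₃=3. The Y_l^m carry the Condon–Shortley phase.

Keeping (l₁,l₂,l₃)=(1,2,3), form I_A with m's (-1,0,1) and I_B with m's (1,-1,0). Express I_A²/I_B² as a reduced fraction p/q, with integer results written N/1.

2/1

Same 1,2,3: normalisation and zero-m 3j drop out of the ratio.
A: Δ: 0! 2! 4! / 7! → 1/105; sum: t=0:+1/8 = 1/8; 3j²(1 2 3; -1 0 1) = Δ·Π!·Σ² = 2/35  (sign +1)
B: Δ: 0! 2! 4! / 7! → 1/105; sum: t=0:+1/12 = 1/12; 3j²(1 2 3; 1 -1 0) = Δ·Π!·Σ² = 1/35  (sign -1)
I_A²/I_B² = (2/35)/(1/35) = 2/1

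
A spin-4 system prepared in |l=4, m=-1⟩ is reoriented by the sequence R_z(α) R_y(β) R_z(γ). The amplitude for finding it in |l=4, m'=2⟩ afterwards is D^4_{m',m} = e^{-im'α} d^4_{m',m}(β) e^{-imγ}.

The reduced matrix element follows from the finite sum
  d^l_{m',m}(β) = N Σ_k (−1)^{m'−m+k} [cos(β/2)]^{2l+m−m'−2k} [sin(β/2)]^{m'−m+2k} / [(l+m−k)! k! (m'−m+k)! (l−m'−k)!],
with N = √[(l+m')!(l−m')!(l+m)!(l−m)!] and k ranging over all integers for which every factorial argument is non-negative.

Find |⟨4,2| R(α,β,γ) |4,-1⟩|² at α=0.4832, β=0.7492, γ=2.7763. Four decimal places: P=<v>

P=0.1406

Split into d^4_{2,-1}(β=0.7492) × two z-phases.
c=cos(0.749200/2)=0.930654, s=sin(0.749200/2)=0.365900; N=√[720·2·6·120]=1018.233765
k: max(0,(-1)−(2))=0 … min(4+(-1),4−(2))=2
  k=0: (−1)^3·1018.2338/(72)·0.9307^5·0.3659^3 = -0.483665
  k=1: (−1)^4·1018.2338/(48)·0.9307^3·0.3659^5 = +0.112146
  k=2: (−1)^5·1018.2338/(240)·0.9307^1·0.3659^7 = -0.003467
d^4_{2,-1}(0.7492) = -0.483665 +0.112146 -0.003467 = -0.374986
|D^4_{2,-1}|² = |d^4_{2,-1}(β)|² = (-0.374986)² = 0.140614 (the z-rotation phases have unit modulus)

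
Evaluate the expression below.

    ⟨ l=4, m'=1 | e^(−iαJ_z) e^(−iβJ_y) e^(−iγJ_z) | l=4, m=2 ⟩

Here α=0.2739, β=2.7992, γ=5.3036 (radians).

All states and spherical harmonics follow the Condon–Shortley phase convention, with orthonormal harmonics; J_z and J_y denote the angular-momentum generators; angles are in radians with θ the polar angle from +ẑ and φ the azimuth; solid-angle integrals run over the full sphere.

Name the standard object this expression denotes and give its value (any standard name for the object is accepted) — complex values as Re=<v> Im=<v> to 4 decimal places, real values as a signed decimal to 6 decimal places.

This is a Wigner D-matrix element — the rotation-matrix element ⟨l m'| R(α,β,γ) |l m⟩ in the angular-momentum basis.
Split into d^4_{1,2}(β=2.7992) × two z-phases.
Half-angle: c=0.170361, s=0.985382. N=√(120·6·720·2)=1018.233765
The bounds max(0,m−m')=1 and min(l+m,l−m')=3 give 3 terms
  k=1: (−1)^0·1018.2338/(240)·0.1704^7·0.9854^1 = +0.000017
  k=2: (−1)^1·1018.2338/(48)·0.1704^5·0.9854^3 = -0.002913
  k=3: (−1)^2·1018.2338/(72)·0.1704^3·0.9854^5 = +0.064961
d^4_{1,2}(2.7992) = +0.000017 -0.002913 +0.064961 = +0.062065
Phases: e^{-i·(1)·0.2739}=+0.962723-0.270488i, e^{-i·(2)·5.3036}=-0.378684+0.925526i ⇒ D=-0.007089+0.061659i

Wigner D-matrix element, Re=-0.0071 Im=0.0617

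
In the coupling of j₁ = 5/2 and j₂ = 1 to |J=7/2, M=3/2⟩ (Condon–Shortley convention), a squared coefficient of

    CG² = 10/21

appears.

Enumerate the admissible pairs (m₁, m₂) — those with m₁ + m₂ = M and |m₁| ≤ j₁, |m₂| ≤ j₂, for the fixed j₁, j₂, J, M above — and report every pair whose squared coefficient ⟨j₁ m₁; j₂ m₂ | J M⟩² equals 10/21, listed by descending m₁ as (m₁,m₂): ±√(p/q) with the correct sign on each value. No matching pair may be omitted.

Admissible pairs with m₁+m₂ = M = 3/2: (1/2,1), (3/2,0), (5/2,-1)
  (m₁,m₂)=(5/2,-1): CG² = 1/21, CG = +√(1/21)
  (m₁,m₂)=(3/2,0): CG² = 10/21, CG = +√(10/21)   ← matches the target
  (m₁,m₂)=(1/2,1): CG² = 10/21, CG = +√(10/21)   ← matches the target
Pairs with CG² = 10/21: (3/2,0): +√(10/21); (1/2,1): +√(10/21)

(3/2,0): +√(10/21); (1/2,1): +√(10/21)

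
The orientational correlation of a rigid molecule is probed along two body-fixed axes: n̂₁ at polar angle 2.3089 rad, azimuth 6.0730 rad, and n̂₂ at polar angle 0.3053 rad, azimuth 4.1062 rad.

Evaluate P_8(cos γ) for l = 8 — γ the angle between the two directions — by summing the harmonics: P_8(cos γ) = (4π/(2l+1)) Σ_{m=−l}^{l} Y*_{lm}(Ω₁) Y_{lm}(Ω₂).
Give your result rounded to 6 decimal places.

0.261085

Term-by-term m-sum for l=8 (normalisation 4π/17 = 0.739198):
  m=-8: (-0.00511 - 0.04594j) × (0.00000 - 0.00003j) = -0.00000 - 0.00000j  (running Σ = -0.00000 - 0.00000j)
  m=-7: (-0.01671 + 0.16734j) × (-0.00039 + 0.00020j) = -0.00003 - 0.00007j  (running Σ = -0.00003 - 0.00007j)
  m=-6: (0.10887 - 0.34025j) × (0.00309 + 0.00167j) = 0.00090 - 0.00087j  (running Σ = 0.00088 - 0.00094j)
  m=-5: (-0.22830 + 0.39885j) × (-0.00224 - 0.02013j) = 0.00854 + 0.00370j  (running Σ = 0.00942 + 0.00277j)
  m=-4: (0.17250 - 0.19273j) × (-0.06481 + 0.05649j) = -0.00029 + 0.02224j  (running Σ = 0.00912 + 0.02500j)
  m=-3: (0.14930 - 0.10899j) × (0.25486 + 0.06447j) = 0.04508 - 0.01815j  (running Σ = 0.05420 + 0.00685j)
  m=-2: (-0.33851 + 0.15132j) × (-0.18736 - 0.50016j) = 0.13911 + 0.14096j  (running Σ = 0.19331 + 0.14781j)
  m=-1: (-0.01784 + 0.00381j) × (-0.31619 + 0.45609j) = 0.00390 - 0.00934j  (running Σ = 0.19721 + 0.13847j)
  m=0: (0.36952 + 0.00000j) × (-0.11157 + 0.00000j) = -0.04123 + 0.00000j  (running Σ = 0.15599 + 0.13847j)
  m=1: (0.01784 + 0.00381j) × (0.31619 + 0.45609j) = 0.00390 + 0.00934j  (running Σ = 0.15989 + 0.14781j)
  m=2: (-0.33851 - 0.15132j) × (-0.18736 + 0.50016j) = 0.13911 - 0.14096j  (running Σ = 0.29900 + 0.00685j)
  m=3: (-0.14930 - 0.10899j) × (-0.25486 + 0.06447j) = 0.04508 + 0.01815j  (running Σ = 0.34408 + 0.02500j)
  m=4: (0.17250 + 0.19273j) × (-0.06481 - 0.05649j) = -0.00029 - 0.02224j  (running Σ = 0.34378 + 0.00277j)
  m=5: (0.22830 + 0.39885j) × (0.00224 - 0.02013j) = 0.00854 - 0.00370j  (running Σ = 0.35232 - 0.00094j)
  m=6: (0.10887 + 0.34025j) × (0.00309 - 0.00167j) = 0.00090 + 0.00087j  (running Σ = 0.35323 - 0.00007j)
  m=7: (0.01671 + 0.16734j) × (0.00039 + 0.00020j) = -0.00003 + 0.00007j  (running Σ = 0.35320 - 0.00000j)
  m=8: (-0.00511 + 0.04594j) × (0.00000 + 0.00003j) = -0.00000 + 0.00000j  (running Σ = 0.35320 - 0.00000j)
Σ over m = 0.35320 - 0.00000j; ×(4π/17) → 0.26109 - 0.00000j. Real part: 0.261085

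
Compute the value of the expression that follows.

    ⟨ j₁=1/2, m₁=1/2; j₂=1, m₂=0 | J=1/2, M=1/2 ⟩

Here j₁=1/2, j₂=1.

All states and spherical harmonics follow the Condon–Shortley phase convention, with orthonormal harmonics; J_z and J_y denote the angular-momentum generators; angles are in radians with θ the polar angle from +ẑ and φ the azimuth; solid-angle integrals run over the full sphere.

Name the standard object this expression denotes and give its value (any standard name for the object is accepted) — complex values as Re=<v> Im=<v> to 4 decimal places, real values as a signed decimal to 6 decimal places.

This is a Clebsch–Gordan (vector-coupling) coefficient.
j₁+j₂−J=1  J+j₁−j₂=0  J−j₁+j₂=1  j₁+j₂+J+1=3
(j₁±m₁, j₂±m₂, J±M) = (1,0,1,1,1,0)
P² = 1/3
sum k=0..0:
  [0] +1/1 = 1
S = 1
C² = P²·S² = 1/3 ; C = +0.577350

Clebsch–Gordan coefficient, +√(1/3) ≈ +0.577350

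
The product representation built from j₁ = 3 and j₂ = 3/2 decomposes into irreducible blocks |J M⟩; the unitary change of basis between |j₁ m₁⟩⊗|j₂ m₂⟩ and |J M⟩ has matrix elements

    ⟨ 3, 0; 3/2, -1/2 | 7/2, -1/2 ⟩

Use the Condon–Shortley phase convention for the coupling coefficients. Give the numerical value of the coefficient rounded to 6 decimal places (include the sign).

triangle: 1!×5!×2!/9! = 240/362880
(j±m)!: 3!×3!×1!×2!×3!×4! = 10368
prefactor² = (2J+1)×Δ×N² = 384/7
  k=0: +1/(0!×1!×3!×1!×2!×1!) = 1/12
  k=1: −1/(1!×0!×2!×0!×3!×2!) = -1/24
Σ = 1/24  ⇒  CG² = 384/7×(1/24)² = 2/21
CG = +√(2/21) = +0.308607

+0.308607  (= +√(2/21))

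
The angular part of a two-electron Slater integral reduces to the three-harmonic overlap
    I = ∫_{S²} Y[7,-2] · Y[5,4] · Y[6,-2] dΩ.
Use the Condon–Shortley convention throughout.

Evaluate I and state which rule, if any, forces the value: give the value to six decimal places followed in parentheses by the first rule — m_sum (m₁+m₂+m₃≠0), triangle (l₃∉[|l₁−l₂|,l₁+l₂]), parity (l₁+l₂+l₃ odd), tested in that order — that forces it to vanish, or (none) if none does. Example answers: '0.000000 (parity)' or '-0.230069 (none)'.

0.103719 (none)

Checks pass: Σm=0; 18 even; l₃=6∈[2,12].
(2·7+1)(2·5+1)(2·6+1) = 2145
Δ: 6! 8! 4! / 19! → 1/174594420
sum: t=1:−1/4147200 t=2:+1/207360 t=3:−1/82944 t=4:+1/207360 t=5:−1/4147200 = -1/345600
3j²(7 5 6; 0 0 0) = Δ·Π!·Σ² = 420/46189  (sign -1)
sum: t=5:−1/1658880 t=6:+1/3110400 = -7/24883200
3j²(7 5 6; -2 4 -2) = Δ·Π!·Σ² = 4802/692835  (sign -1)
combine: 4πI² = 2145·420/46189·4802/692835 = 2016840/14919047
take √, sign +1: I = 0.10371946
No selection rule forces the value: the integral is nonzero (none).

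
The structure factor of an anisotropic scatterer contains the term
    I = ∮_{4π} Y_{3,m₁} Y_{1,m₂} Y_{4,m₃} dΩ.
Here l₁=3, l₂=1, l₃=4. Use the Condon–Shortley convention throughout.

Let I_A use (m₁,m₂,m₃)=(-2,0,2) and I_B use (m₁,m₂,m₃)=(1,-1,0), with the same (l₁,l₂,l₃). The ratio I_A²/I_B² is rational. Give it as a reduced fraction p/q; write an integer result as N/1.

l's match ⇒ only the (l;m) 3-j factors differ between A and B.
A: triangle coeff Δ(3,1,4) = 1/252; Σ_t [0,0]: t=0:+1/120 = 1/120; (3j)²=1/21 [(3 1 4; -2 0 2)], sign=+1
B: triangle coeff Δ(3,1,4) = 1/252; Σ_t [0,0]: t=0:+1/96 = 1/96; (3j)²=1/42 [(3 1 4; 1 -1 0)], sign=+1
I_A²/I_B² = (1/21)/(1/42) = 2/1

2/1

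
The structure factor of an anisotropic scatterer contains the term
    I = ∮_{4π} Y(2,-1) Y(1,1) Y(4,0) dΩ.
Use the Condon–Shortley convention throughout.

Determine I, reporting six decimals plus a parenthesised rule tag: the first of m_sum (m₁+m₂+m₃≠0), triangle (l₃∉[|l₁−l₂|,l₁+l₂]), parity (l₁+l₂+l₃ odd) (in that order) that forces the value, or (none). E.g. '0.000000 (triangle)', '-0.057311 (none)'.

|2−1|≤4≤2+1 violated ⇒ I = 0

0.000000 (triangle)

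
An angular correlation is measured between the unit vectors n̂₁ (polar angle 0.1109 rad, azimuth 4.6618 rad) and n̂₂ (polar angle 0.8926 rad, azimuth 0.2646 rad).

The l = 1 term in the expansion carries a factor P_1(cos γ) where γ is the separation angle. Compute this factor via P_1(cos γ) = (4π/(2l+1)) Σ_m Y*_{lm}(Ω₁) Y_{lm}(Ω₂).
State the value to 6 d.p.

0.596819

Term-by-term m-sum for l=1 (normalisation 4π/3 = 4.188790):
  term(m=-1) = (-0.003189, -0.009780)   from Y*(Ω₁)=(-0.001934, -0.038188), Y(Ω₂)=(0.259675, -0.070360)
  term(m=+0) = (0.148858, 0.000000)   from Y*(Ω₁)=(0.485601, -0.000000), Y(Ω₂)=(0.306544, 0.000000)
  term(m=+1) = (-0.003189, 0.009780)   from Y*(Ω₁)=(0.001934, -0.038188), Y(Ω₂)=(-0.259675, -0.070360)
Σ over m = (0.142480, 0.000000); ×(4π/3) → (0.596819, 0.000000). Real part: 0.596819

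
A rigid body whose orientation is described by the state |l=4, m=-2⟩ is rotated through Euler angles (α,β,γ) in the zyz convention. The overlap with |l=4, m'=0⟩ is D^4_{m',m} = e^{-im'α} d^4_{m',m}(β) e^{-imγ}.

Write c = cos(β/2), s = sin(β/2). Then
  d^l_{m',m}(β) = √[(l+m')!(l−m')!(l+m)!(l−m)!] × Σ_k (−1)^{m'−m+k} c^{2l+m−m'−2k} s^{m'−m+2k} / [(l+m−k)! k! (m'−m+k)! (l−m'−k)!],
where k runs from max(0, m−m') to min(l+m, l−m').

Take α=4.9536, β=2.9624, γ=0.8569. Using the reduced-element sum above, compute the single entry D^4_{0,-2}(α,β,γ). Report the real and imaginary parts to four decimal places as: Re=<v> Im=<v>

Re=-0.0103 Im=0.0718

D^4_{0,-2}(4.9536,2.9624,0.8569) = e^{-i·0·4.9536}·d^4_{0,-2}(2.9624)·e^{-i·-2·0.8569}. Compute d first:
Half-angle: c=0.089477, s=0.995989. N=√(24·24·2·720)=910.735966
The bounds max(0,m−m')=0 and min(l+m,l−m')=2 give 3 terms
  k=0: (−1)^2·910.7360/(96)·0.0895^6·0.9960^2 = +0.000005
  k=1: (−1)^3·910.7360/(36)·0.0895^4·0.9960^4 = -0.001596
  k=2: (−1)^4·910.7360/(96)·0.0895^2·0.9960^6 = +0.074142
d^4_{0,-2}(2.9624) = +0.000005 -0.001596 +0.074142 = +0.072552
D = (+1.000000+0.000000i)·(+0.072552)·(-0.142517+0.989792i) = -0.010340+0.071811i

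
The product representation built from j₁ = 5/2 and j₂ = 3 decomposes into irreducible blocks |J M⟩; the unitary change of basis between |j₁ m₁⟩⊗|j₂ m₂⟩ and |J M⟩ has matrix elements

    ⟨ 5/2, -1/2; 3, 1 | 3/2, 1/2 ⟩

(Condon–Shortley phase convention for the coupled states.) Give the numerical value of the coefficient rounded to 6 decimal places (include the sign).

-0.097590

j₁+j₂−J=4  J+j₁−j₂=1  J−j₁+j₂=2  j₁+j₂+J+1=8
(j₁±m₁, j₂±m₂, J±M) = (2,3,4,2,2,1)
P² = 192/35
sum k=2..3:
  [2] +1/8 = 1/8
  [3] −1/6 = -1/6
S = -1/24
C² = P²·S² = 1/105 ; C = -0.097590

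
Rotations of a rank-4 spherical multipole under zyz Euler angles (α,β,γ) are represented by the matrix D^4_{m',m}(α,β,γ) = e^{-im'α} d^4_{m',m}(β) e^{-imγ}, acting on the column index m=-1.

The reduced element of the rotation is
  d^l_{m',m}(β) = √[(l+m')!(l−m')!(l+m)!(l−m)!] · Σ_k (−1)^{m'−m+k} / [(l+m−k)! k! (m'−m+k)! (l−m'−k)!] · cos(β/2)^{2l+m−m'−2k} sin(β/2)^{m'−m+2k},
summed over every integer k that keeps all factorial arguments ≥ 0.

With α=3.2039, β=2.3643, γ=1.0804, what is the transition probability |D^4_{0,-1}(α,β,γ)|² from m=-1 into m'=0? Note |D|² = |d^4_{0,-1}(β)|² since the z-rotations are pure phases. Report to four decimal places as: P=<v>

P=0.0242

D^4_{0,-1}(3.2039,2.3643,1.0804) = e^{-i·0·3.2039}·d^4_{0,-1}(2.3643)·e^{-i·-1·1.0804}. Compute d first:
With c≡cos(β/2)=0.378936 and s≡sin(β/2)=0.925423, N=[24·24·6·120]^{1/2}=643.987578
The bounds max(0,m−m')=0 and min(l+m,l−m')=3 give 4 terms
  k=0: (−1)^1·643.9876/(144)·0.3789^7·0.9254^1 = -0.004643
  k=1: (−1)^2·643.9876/(24)·0.3789^5·0.9254^3 = +0.166156
  k=2: (−1)^3·643.9876/(24)·0.3789^3·0.9254^5 = -0.990981
  k=3: (−1)^4·643.9876/(144)·0.3789^1·0.9254^7 = +0.985060
d^4_{0,-1}(2.3643) = -0.004643 +0.166156 -0.990981 +0.985060 = +0.155592
|D^4_{0,-1}|² = |d^4_{0,-1}(β)|² = (+0.155592)² = 0.024209 (the z-rotation phases have unit modulus)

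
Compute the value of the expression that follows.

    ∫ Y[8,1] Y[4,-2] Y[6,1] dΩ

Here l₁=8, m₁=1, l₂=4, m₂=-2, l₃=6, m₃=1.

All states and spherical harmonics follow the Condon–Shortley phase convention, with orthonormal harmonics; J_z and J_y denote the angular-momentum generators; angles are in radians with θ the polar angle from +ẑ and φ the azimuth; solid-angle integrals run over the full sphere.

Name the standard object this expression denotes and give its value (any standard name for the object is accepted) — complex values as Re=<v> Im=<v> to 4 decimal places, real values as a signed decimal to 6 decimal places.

This is a Gaunt coefficient — the integral of a triple product of spherical harmonics over the sphere.
m-sum 0 ✓  L=18 even ✓  4≤6≤12 ✓
Π(2lᵢ+1) = 17×9×13 = 1989
triangle coeff Δ(8,4,6) = 1/23279256
Σ_t [2,4]: t=2:+1/1658880 t=3:−1/518400 t=4:+1/1658880 = -1/1382400
(3j)²=504/46189 [(8 4 6; 0 0 0)], sign=-1
Σ_t [0,2]: t=0:+1/43545600 t=1:−1/2073600 t=2:+1/1382400 = 23/87091200
(3j)²=2645/554268 [(8 4 6; 1 -2 1)], sign=-1
⇒ 4πI² = 999810/9653501
I = (+1)√(999810/9653501/(4π)) = 0.09078443

Gaunt coefficient, +0.090784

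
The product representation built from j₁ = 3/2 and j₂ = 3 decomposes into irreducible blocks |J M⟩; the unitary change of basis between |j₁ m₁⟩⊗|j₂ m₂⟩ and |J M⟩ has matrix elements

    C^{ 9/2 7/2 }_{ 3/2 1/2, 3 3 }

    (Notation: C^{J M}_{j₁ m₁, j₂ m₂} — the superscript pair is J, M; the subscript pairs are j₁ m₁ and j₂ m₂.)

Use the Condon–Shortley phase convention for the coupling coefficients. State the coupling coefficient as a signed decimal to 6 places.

+0.577350

√[10·0!3!6!/10! · 2!1!6!0!8!1!] = √(691200)
  +(−1)^0/∏(0,0,1,6,2,0)! = 1/1440  (running 1/1440)
⟨..|..⟩ = √(691200)·(1/1440) = +0.577350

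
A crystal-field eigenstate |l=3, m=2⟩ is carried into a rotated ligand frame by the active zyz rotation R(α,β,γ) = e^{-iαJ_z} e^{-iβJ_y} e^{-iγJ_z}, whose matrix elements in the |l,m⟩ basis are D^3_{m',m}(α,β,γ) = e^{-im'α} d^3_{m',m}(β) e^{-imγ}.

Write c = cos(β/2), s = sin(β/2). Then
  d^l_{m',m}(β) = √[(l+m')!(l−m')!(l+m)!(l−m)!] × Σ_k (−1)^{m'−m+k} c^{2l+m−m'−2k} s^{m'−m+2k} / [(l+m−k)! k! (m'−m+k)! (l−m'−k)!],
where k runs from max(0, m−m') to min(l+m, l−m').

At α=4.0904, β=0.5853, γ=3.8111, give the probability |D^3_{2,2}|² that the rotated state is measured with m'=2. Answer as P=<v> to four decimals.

P=0.1771

Split into d^3_{2,2}(β=0.5853) × two z-phases.
Half-angle: c=0.957483, s=0.288491. N=√(120·1·120·1)=120.000000
The bounds max(0,m−m')=0 and min(l+m,l−m')=1 give 2 terms
  k=0: (−1)^0·120.0000/(120)·0.9575^6·0.2885^0 = +0.770523
  k=1: (−1)^1·120.0000/(24)·0.9575^4·0.2885^2 = -0.349749
d^3_{2,2}(0.5853) = +0.770523 -0.349749 = +0.420774
|D^3_{2,2}|² = |d^3_{2,2}(β)|² = (+0.420774)² = 0.177051 (the z-rotation phases have unit modulus)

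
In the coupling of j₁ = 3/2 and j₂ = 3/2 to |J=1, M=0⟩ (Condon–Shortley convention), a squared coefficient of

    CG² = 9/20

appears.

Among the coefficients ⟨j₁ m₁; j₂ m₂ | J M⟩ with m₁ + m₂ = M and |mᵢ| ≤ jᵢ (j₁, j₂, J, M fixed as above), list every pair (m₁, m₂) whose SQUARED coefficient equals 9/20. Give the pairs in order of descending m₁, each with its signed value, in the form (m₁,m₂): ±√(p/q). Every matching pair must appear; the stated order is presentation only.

(3/2,-3/2): +√(9/20); (-3/2,3/2): +√(9/20)

Admissible pairs with m₁+m₂ = M = 0: (-3/2,3/2), (-1/2,1/2), (1/2,-1/2), (3/2,-3/2)
  (m₁,m₂)=(3/2,-3/2): CG² = 9/20, CG = +√(9/20)   ← matches the target
  (m₁,m₂)=(1/2,-1/2): CG² = 1/20, CG = −√(1/20)
  (m₁,m₂)=(-1/2,1/2): CG² = 1/20, CG = −√(1/20)
  (m₁,m₂)=(-3/2,3/2): CG² = 9/20, CG = +√(9/20)   ← matches the target
Pairs with CG² = 9/20: (3/2,-3/2): +√(9/20); (-3/2,3/2): +√(9/20)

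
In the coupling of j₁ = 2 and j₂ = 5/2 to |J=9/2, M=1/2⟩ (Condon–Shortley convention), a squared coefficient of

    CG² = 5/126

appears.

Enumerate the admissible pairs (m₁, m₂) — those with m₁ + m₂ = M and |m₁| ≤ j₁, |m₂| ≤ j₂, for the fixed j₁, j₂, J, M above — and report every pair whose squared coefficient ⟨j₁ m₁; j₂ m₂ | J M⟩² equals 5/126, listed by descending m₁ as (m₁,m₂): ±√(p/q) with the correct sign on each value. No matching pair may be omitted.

Admissible pairs with m₁+m₂ = M = 1/2: (-2,5/2), (-1,3/2), (0,1/2), (1,-1/2), (2,-3/2)
  (m₁,m₂)=(2,-3/2): CG² = 5/126, CG = +√(5/126)   ← matches the target
  (m₁,m₂)=(1,-1/2): CG² = 20/63, CG = +√(20/63)
  (m₁,m₂)=(0,1/2): CG² = 10/21, CG = +√(10/21)
  (m₁,m₂)=(-1,3/2): CG² = 10/63, CG = +√(10/63)
  (m₁,m₂)=(-2,5/2): CG² = 1/126, CG = +√(1/126)
Pairs with CG² = 5/126: (2,-3/2): +√(5/126)

(2,-3/2): +√(5/126)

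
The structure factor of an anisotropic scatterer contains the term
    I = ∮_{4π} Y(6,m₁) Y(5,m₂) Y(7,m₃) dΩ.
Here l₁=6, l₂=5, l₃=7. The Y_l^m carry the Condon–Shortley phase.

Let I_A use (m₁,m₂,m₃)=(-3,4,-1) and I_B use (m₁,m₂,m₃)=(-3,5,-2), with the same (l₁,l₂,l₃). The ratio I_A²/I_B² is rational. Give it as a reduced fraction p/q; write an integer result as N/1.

Shared (l₁,l₂,l₃)=(6,5,7): N and (l;000)² cancel in I_A²/I_B².
A: Δ = 4!·8!·6!/19! = 1/174594420; Racah Σ t=3..4: t=3:−1/6220800 t=4:+1/2073600 = 1/3110400; ⇒ 3j(6 5 7; -3 4 -1)² = 3136/230945, sgn +1
B: Δ = 4!·8!·6!/19! = 1/174594420; Racah Σ t=4..4: t=4:+1/12441600 = 1/12441600; ⇒ 3j(6 5 7; -3 5 -2)² = 588/46189, sgn -1
I_A²/I_B² = (3136/230945)/(588/46189) = 16/15

16/15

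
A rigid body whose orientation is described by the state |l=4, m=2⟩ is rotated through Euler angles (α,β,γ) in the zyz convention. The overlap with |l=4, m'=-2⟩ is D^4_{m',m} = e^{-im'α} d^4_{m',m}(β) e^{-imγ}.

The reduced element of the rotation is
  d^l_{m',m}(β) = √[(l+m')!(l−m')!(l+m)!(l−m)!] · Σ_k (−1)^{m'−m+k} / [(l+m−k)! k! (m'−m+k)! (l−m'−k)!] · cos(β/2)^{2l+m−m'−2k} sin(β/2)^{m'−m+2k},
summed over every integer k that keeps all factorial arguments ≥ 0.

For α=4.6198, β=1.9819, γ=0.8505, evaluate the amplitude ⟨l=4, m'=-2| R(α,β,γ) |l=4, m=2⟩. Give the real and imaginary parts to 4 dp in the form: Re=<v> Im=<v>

Re=-0.1032 Im=-0.3163

First d^4_{-2,2}(β=1.9819), then the phase factors e^{-i(-2)α} and e^{-i(2)γ}:
c=cos(1.981900/2)=0.547895, s=sin(1.981900/2)=0.836547; N=√[2·720·720·2]=1440.000000
Admissible k: 4..6 (factorial args all ≥0)
  k=4: (−1)^0·1440.0000/(96)·0.5479^4·0.8365^4 = +0.661977
  k=5: (−1)^1·1440.0000/(120)·0.5479^2·0.8365^6 = -1.234577
  k=6: (−1)^2·1440.0000/(1440)·0.5479^0·0.8365^8 = +0.239840
d^4_{-2,2}(1.9819) = +0.661977 -1.234577 +0.239840 = -0.332760
Attach z-rotation phases: D = e^{-i(-2)(4.6198)}·(-0.332760)·e^{-i(2)(0.8505)} = -0.103215-0.316347i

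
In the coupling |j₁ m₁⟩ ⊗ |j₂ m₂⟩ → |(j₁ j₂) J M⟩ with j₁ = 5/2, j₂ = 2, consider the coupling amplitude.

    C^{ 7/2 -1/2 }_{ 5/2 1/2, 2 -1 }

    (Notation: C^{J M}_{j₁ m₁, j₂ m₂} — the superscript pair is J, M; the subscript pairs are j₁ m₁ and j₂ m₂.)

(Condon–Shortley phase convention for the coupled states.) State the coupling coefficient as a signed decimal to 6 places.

√[8·1!4!3!/9! · 3!2!1!3!3!4!] = √(1152/35)
  +(−1)^0/∏(0,1,2,1,2,2)! = 1/8  (running 1/8)
  +(−1)^1/∏(1,0,1,0,3,3)! = -1/36  (running 7/72)
⟨..|..⟩ = √(1152/35)·(7/72) = +0.557773

+0.557773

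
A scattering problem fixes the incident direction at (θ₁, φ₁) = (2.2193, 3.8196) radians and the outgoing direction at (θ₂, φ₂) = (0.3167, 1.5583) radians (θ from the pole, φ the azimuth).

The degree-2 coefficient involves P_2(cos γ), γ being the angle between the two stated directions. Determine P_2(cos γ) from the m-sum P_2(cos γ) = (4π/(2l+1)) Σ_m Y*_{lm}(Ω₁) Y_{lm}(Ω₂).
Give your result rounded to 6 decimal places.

0.303839

Term-by-term m-sum for l=2 (normalisation 4π/5 = 2.513274):
  [-2]  conj(Y_{2,-2})(Ω₁) = (0.052294, 0.239720) ; Y_{2,-2}(Ω₂) = (-0.037453, -0.000936) ; Δ = (-0.001734, -0.009027)
  [-1]  conj(Y_{2,-1})(Ω₁) = (0.289634, 0.233263) ; Y_{2,-1}(Ω₂) = (0.002857, -0.228613) ; Δ = (0.054155, -0.065548)
  [+0]  conj(Y_{2,0})(Ω₁) = (0.029782, -0.000000) ; Y_{2,0}(Ω₂) = (0.539014, 0.000000) ; Δ = (0.016053, 0.000000)
  [+1]  conj(Y_{2,1})(Ω₁) = (-0.289634, 0.233263) ; Y_{2,1}(Ω₂) = (-0.002857, -0.228613) ; Δ = (0.054155, 0.065548)
  [+2]  conj(Y_{2,2})(Ω₁) = (0.052294, -0.239720) ; Y_{2,2}(Ω₂) = (-0.037453, 0.000936) ; Δ = (-0.001734, 0.009027)
Total Σ_m = (0.120894, -0.000000). Multiply by 2.513274: (0.303839, -0.000000). P_2(cos γ) = 0.303839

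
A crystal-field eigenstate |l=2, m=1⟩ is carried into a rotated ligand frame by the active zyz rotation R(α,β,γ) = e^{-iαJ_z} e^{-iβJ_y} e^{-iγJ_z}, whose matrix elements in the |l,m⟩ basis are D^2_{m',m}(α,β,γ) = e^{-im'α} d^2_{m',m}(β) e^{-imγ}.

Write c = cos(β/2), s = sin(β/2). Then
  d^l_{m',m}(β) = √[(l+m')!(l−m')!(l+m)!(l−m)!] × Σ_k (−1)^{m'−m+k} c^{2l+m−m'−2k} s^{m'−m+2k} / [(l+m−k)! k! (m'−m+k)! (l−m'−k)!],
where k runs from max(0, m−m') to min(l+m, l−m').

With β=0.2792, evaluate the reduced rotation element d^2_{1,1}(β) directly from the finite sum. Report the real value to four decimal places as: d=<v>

d=0.9047

d^2_{1,1}(β=0.2792) via the finite sum:
c=cos(0.279200/2)=0.990272, s=sin(0.279200/2)=0.139147; N=√[6·1·6·1]=6.000000
Admissible k: 0..1 (factorial args all ≥0)
  k=0: (−1)^0·6.0000/(6)·0.9903^4·0.1391^0 = +0.961651
  k=1: (−1)^1·6.0000/(2)·0.9903^2·0.1391^2 = -0.056961
d^2_{1,1}(0.2792) = +0.961651 -0.056961 = +0.904690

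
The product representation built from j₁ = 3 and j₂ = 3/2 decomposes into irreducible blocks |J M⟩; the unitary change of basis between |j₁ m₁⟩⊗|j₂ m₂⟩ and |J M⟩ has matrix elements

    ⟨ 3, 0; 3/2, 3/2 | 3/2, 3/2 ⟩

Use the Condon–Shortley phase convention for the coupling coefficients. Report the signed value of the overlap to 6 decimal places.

triangle: 3!*3!*0!/7! = 36/5040
(j±m)!: 3!*3!*3!*0!*3!*0! = 1296
prefactor² = (2J+1)*Δ*N² = 1296/35
  k=3: −1/(3!*0!*0!*0!*3!*0!) = -1/36
Σ = -1/36  ⇒  CG² = 1296/35*(-1/36)² = 1/35
CG = −√(1/35) = -0.169031

−√(1/35) ≈ -0.169031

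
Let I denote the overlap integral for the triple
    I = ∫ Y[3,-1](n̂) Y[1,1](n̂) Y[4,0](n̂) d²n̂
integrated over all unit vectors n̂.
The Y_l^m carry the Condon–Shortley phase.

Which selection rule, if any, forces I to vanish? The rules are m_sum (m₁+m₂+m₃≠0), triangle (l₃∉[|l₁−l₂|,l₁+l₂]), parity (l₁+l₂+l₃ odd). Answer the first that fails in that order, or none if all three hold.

azimuthal sum: -1 + 1 + 0 = 0  ✓
2 ≤ 4 ≤ 4 (triangle on l)  ✓
L = 3 + 1 + 4 = 8 (even)  ✓

none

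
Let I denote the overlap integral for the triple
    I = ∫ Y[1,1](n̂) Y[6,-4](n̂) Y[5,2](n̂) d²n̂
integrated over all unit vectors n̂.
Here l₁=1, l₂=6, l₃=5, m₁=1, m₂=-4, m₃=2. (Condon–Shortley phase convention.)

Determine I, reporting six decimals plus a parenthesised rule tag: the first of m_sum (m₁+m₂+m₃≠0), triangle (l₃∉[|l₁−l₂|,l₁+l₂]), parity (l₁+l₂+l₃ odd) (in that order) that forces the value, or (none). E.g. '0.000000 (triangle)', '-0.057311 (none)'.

Σmᵢ = -1 ≠ 0, so the φ-integral vanishes; I = 0

0.000000 (m_sum)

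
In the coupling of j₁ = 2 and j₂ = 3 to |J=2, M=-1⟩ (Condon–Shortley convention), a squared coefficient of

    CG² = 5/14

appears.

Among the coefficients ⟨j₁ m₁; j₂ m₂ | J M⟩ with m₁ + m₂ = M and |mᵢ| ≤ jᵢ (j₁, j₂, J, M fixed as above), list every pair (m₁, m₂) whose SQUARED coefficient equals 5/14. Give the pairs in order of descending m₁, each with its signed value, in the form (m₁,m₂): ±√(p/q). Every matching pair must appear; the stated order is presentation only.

(2,-3): +√(5/14)

Admissible pairs with m₁+m₂ = M = -1: (-2,1), (-1,0), (0,-1), (1,-2), (2,-3)
  (m₁,m₂)=(2,-3): CG² = 5/14, CG = +√(5/14)   ← matches the target
  (m₁,m₂)=(1,-2): CG² = 0/1, CG = 0
  (m₁,m₂)=(0,-1): CG² = 1/7, CG = −√(1/7)
  (m₁,m₂)=(-1,0): CG² = 2/7, CG = +√(2/7)
  (m₁,m₂)=(-2,1): CG² = 3/14, CG = −√(3/14)
Pairs with CG² = 5/14: (2,-3): +√(5/14)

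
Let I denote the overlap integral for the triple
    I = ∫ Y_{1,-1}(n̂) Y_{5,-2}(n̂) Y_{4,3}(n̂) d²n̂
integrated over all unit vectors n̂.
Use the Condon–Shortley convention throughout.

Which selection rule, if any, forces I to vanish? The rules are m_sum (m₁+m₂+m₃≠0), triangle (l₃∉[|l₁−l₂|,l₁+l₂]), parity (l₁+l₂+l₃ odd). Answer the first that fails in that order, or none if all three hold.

azimuthal sum: -1 − 2 + 3 = 0  ✓
4 ≤ 4 ≤ 6 (triangle on l)  ✓
L = 1 + 5 + 4 = 10 (even)  ✓

none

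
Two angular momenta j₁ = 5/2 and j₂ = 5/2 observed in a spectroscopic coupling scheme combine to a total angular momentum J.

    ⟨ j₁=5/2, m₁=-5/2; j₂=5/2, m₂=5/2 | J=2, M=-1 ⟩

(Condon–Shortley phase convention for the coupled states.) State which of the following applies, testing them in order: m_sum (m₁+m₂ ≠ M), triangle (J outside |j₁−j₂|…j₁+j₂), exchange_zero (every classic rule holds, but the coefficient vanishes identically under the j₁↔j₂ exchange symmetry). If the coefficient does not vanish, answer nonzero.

m-sum: m₁+m₂ = -5/2+5/2 = 0, M = -1  ✗ ⇒ coefficient is 0

m_sum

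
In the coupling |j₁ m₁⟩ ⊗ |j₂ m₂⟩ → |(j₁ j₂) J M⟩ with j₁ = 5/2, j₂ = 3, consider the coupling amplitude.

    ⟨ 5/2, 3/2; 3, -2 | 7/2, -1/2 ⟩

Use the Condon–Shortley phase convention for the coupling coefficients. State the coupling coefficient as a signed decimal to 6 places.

+√(20/63) = +0.563436

√[8·2!3!4!/10! · 4!1!1!5!3!4!] = √(9216/35)
  +(−1)^0/∏(0,2,1,1,2,3)! = 1/24  (running 1/24)
  +(−1)^1/∏(1,1,0,0,3,4)! = -1/144  (running 5/144)
⟨..|..⟩ = √(9216/35)·(5/144) = +0.563436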